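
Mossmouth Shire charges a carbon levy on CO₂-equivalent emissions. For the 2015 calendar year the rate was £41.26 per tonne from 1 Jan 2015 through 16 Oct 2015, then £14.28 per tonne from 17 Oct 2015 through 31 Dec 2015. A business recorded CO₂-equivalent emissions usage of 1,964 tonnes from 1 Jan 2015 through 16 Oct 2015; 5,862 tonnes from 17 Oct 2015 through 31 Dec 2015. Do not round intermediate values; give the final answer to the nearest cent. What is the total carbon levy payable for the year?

1 Jan – 16 Oct 2015: 1,964 tonnes at £41.26/tonne → £81,034.64
17 Oct – 31 Dec 2015: 5,862 tonnes at £14.28/tonne → £83,709.36

£164,744.00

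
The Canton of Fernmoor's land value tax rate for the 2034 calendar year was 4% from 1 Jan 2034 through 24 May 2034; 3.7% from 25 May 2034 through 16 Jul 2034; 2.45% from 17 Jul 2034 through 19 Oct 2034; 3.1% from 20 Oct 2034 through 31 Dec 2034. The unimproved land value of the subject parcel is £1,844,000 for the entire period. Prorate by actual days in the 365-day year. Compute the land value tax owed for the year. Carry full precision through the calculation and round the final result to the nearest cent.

£62,198.37

1 Jan – 24 May 2034: 144 days at 4% → £1,844,000 × 4% × 144/365 = £29,099.8356
25 May – 16 Jul 2034: 53 days at 3.7% → £1,844,000 × 3.7% × 53/365 = £9,907.0795
17 Jul – 19 Oct 2034: 95 days at 2.45% → £1,844,000 × 2.45% × 95/365 = £11,758.6575
20 Oct – 31 Dec 2034: 73 days at 3.1% → £1,844,000 × 3.1% × 73/365 = £11,432.8000
Total = £62,198.3726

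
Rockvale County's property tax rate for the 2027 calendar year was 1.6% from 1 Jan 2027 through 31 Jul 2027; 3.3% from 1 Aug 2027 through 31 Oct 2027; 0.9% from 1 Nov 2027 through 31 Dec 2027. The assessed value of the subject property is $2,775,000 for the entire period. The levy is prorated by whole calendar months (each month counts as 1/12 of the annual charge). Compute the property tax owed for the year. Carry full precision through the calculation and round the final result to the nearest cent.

1 Jan – 31 Jul 2027: 7 months at 1.6% → $2,775,000 × 1.6% × 7/12 = $25,900.0000
1 Aug – 31 Oct 2027: 3 months at 3.3% → $2,775,000 × 3.3% × 3/12 = $22,893.7500
1 Nov – 31 Dec 2027: 2 months at 0.9% → $2,775,000 × 0.9% × 2/12 = $4,162.5000
Total = $52,956.2500

$52,956.25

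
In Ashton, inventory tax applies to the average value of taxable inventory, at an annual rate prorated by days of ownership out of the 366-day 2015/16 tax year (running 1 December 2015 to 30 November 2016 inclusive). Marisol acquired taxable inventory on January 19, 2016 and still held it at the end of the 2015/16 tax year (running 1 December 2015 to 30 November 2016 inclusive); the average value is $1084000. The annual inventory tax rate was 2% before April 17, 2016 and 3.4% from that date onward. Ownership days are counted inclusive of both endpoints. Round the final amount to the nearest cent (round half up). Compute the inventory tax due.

January 19 – April 16, 2016: 89 days at 2% → $1084000 × 2% × 89/366 = $5271.9126
April 17 – November 30, 2016: 228 days at 3.4% → $1084000 × 3.4% × 228/366 = $22959.4754
Total = $28231.3880

$28231.39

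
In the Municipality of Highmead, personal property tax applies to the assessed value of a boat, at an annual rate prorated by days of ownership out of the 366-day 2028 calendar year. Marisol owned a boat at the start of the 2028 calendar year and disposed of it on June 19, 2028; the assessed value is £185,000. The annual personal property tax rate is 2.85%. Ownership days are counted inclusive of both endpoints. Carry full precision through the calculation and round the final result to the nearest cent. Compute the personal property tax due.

£2,463.38

Days held (January 1 – June 19, 2028): 171 out of 366
Tax = £185,000 × 2.85% × 171/366 = £2,463.3811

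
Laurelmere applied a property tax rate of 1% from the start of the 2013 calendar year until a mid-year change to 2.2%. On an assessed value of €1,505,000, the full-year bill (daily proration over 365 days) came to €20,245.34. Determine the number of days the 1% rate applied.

Let d = days at the first rate; then 365 − d days at the second rate.
€1,505,000 × [1%·d + 2.2%·(365−d)] / 365 = €20,245.34
Solving gives d = 260, so the new rate took effect on 18 September 2013.

260 days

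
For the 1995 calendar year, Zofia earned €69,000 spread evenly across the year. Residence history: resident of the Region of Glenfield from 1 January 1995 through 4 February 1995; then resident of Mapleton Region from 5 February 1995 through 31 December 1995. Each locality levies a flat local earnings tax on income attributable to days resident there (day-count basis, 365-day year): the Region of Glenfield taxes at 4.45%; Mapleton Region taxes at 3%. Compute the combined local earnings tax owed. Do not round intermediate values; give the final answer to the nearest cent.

The Region of Glenfield, 1 January – 4 February 1995: 35 days → €69,000 × 4.45% × 35/365 = €294.4315
Mapleton Region, 5 February – 31 December 1995: 330 days → €69,000 × 3% × 330/365 = €1,871.5068
Total = €2,165.9384

€2,165.94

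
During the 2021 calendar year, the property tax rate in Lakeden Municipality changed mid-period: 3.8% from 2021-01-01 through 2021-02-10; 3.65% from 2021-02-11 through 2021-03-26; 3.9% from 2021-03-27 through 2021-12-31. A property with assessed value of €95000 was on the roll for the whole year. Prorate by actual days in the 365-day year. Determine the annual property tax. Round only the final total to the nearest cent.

€3665.70

2021-01-01 to 2021-02-10: 41 days at 3.8% → €95000 × 3.8% × 41/365 = €405.5068
2021-02-11 to 2021-03-26: 44 days at 3.65% → €95000 × 3.65% × 44/365 = €418.0000
2021-03-27 to 2021-12-31: 280 days at 3.9% → €95000 × 3.9% × 280/365 = €2842.1918
Total = €3665.6986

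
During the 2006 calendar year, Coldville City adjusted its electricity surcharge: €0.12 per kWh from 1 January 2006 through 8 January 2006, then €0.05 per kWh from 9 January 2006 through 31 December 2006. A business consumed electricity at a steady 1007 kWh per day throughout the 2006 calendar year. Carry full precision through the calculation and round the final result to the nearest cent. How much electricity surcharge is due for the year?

€18,941.67

1 January – 8 January 2006: 8 days × 1007 kWh/day = 8,056 kWh at €0.12/kWh → €966.72
9 January – 31 December 2006: 357 days × 1007 kWh/day = 359,499 kWh at €0.05/kWh → €17,974.95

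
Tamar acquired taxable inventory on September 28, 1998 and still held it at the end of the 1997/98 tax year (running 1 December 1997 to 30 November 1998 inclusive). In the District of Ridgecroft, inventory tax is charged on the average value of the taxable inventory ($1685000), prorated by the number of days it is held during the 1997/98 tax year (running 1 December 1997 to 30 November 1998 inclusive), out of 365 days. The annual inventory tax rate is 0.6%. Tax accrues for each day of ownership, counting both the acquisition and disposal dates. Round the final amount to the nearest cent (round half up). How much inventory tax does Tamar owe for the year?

Days held (September 28 – November 30, 1998): 64 out of 365
Tax = $1685000 × 0.6% × 64/365 = $1772.7123

$1772.71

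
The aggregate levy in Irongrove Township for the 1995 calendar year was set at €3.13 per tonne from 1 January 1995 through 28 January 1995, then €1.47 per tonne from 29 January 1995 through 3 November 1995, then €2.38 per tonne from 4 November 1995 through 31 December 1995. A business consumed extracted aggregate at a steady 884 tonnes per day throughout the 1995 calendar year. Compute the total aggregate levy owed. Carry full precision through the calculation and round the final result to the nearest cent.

1 January – 28 January 1995: 28 days × 884 tonnes/day = 24,752 tonnes at €3.13/tonne → €77473.76
29 January – 3 November 1995: 279 days × 884 tonnes/day = 246,636 tonnes at €1.47/tonne → €362554.92
4 November – 31 December 1995: 58 days × 884 tonnes/day = 51,272 tonnes at €2.38/tonne → €122027.36

€562056.04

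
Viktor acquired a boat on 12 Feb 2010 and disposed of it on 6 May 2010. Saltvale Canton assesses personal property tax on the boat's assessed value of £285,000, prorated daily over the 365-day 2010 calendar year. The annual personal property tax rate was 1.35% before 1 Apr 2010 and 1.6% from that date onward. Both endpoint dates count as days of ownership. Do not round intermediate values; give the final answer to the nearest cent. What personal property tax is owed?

12 Feb – 31 Mar 2010: 48 days at 1.35% → £285,000 × 1.35% × 48/365 = £505.9726
1 Apr – 6 May 2010: 36 days at 1.6% → £285,000 × 1.6% × 36/365 = £449.7534
Total = £955.7260

£955.73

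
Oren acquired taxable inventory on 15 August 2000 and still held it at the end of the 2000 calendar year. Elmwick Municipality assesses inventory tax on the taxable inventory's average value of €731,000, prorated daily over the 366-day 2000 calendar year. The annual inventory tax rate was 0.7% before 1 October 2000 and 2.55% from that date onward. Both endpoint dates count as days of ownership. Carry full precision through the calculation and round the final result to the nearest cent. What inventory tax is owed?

15 August – 30 September 2000: 47 days at 0.7% → €731,000 × 0.7% × 47/366 = €657.1011
1 October – 31 December 2000: 92 days at 2.55% → €731,000 × 2.55% × 92/366 = €4,685.5902
Total = €5,342.6913

€5,342.69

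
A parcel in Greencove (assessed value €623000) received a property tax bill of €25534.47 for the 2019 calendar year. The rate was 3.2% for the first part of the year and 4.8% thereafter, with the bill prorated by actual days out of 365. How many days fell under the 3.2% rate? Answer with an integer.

160 days

Let d = days at the first rate; then 365 − d days at the second rate.
€623000 × [3.2%·d + 4.8%·(365−d)] / 365 = €25534.47
Solving gives d = 160, so the new rate took effect on 10 June 2019.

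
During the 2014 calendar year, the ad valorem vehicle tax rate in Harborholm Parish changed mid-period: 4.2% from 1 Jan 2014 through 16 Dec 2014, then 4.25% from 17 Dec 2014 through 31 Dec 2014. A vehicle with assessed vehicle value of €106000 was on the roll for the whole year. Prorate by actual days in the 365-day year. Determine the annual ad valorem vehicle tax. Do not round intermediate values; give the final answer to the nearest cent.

1 Jan – 16 Dec 2014: 350 days at 4.2% → €106000 × 4.2% × 350/365 = €4269.0411
17 Dec – 31 Dec 2014: 15 days at 4.25% → €106000 × 4.25% × 15/365 = €185.1370
Total = €4454.1781

€4454.18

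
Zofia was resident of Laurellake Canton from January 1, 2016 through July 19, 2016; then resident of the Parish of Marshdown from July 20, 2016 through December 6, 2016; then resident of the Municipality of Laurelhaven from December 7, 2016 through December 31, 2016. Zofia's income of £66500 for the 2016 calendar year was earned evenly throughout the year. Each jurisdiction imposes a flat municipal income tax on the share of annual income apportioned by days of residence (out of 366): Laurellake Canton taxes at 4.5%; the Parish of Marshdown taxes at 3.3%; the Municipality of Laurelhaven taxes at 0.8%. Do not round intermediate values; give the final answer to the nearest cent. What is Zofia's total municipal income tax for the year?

£2519.19

Laurellake Canton, January 1 – July 19, 2016: 201 days → £66500 × 4.5% × 201/366 = £1643.4221
The Parish of Marshdown, July 20 – December 6, 2016: 140 days → £66500 × 3.3% × 140/366 = £839.4262
The Municipality of Laurelhaven, December 7 – December 31, 2016: 25 days → £66500 × 0.8% × 25/366 = £36.3388
Total = £2519.1872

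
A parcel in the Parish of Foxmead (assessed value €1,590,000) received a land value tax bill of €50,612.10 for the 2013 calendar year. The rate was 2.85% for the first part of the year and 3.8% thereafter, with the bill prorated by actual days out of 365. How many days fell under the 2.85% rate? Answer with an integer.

Let d = days at the first rate; then 365 − d days at the second rate.
€1,590,000 × [2.85%·d + 3.8%·(365−d)] / 365 = €50,612.10
Solving gives d = 237, so the new rate took effect on 26 August 2013.

237 days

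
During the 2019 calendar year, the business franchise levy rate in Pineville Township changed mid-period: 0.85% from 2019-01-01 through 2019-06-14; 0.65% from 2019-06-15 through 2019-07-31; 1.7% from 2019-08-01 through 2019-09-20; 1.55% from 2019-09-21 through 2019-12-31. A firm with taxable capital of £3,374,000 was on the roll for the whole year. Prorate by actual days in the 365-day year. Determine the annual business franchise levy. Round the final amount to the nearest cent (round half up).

£38,417.38

2019-01-01 to 2019-06-14: 165 days at 0.85% → £3,374,000 × 0.85% × 165/365 = £12,964.4795
2019-06-15 to 2019-07-31: 47 days at 0.65% → £3,374,000 × 0.65% × 47/365 = £2,823.9918
2019-08-01 to 2019-09-20: 51 days at 1.7% → £3,374,000 × 1.7% × 51/365 = £8,014.4055
2019-09-21 to 2019-12-31: 102 days at 1.55% → £3,374,000 × 1.55% × 102/365 = £14,614.5041
Total = £38,417.3808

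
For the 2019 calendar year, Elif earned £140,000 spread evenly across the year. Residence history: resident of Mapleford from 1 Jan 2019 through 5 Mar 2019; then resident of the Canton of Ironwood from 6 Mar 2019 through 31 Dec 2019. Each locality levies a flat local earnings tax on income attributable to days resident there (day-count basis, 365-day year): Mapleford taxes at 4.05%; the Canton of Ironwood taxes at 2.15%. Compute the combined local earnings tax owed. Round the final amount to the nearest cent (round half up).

Mapleford, 1 Jan – 5 Mar 2019: 64 days → £140,000 × 4.05% × 64/365 = £994.1918
The Canton of Ironwood, 6 Mar – 31 Dec 2019: 301 days → £140,000 × 2.15% × 301/365 = £2,482.2192
Total = £3,476.4110

£3,476.41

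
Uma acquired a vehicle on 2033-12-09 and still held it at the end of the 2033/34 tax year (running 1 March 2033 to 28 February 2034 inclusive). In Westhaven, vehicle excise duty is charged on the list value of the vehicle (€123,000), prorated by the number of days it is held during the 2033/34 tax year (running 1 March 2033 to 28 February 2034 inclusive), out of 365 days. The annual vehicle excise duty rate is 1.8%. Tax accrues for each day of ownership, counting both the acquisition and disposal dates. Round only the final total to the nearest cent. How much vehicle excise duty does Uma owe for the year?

Days held (2033-12-09 to 2034-02-28): 82 out of 365
Tax = €123,000 × 1.8% × 82/365 = €497.3918

€497.39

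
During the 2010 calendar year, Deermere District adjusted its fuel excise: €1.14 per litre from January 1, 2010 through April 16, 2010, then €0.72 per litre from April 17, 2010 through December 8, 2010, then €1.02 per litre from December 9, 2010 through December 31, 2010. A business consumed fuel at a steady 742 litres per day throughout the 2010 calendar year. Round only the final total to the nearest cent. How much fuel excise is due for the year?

January 1 – April 16, 2010: 106 days × 742 litres/day = 78,652 litres at €1.14/litre → €89,663.28
April 17 – December 8, 2010: 236 days × 742 litres/day = 175,112 litres at €0.72/litre → €126,080.64
December 9 – December 31, 2010: 23 days × 742 litres/day = 17,066 litres at €1.02/litre → €17,407.32

€233,151.24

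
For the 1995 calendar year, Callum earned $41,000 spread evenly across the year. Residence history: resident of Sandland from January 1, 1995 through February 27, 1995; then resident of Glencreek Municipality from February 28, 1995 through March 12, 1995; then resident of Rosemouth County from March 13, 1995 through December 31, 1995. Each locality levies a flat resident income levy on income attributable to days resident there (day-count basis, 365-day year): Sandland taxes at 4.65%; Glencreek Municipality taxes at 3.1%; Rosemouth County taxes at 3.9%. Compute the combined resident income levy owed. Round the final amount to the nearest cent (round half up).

Sandland, January 1 – February 27, 1995: 58 days → $41,000 × 4.65% × 58/365 = $302.9507
Glencreek Municipality, February 28 – March 12, 1995: 13 days → $41,000 × 3.1% × 13/365 = $45.2685
Rosemouth County, March 13 – December 31, 1995: 294 days → $41,000 × 3.9% × 294/365 = $1,287.9616
Total = $1,636.1808

$1,636.18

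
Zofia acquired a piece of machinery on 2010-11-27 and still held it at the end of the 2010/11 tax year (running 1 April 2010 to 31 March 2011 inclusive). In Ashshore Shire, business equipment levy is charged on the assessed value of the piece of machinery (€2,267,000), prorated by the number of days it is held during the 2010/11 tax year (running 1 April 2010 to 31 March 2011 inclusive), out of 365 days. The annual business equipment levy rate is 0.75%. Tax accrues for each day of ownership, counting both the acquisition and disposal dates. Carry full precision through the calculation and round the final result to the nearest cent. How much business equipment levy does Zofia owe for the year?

Days held (2010-11-27 to 2011-03-31): 125 out of 365
Tax = €2,267,000 × 0.75% × 125/365 = €5,822.7740

€5,822.77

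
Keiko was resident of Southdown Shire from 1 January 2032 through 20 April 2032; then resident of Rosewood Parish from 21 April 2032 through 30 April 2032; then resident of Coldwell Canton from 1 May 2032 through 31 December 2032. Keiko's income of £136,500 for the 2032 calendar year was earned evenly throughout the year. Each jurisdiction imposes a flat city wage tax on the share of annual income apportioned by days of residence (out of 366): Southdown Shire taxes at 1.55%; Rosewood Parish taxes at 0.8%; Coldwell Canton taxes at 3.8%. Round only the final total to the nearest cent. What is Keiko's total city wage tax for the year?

£4,143.67

Southdown Shire, 1 January – 20 April 2032: 111 days → £136,500 × 1.55% × 111/366 = £641.6619
Rosewood Parish, 21 April – 30 April 2032: 10 days → £136,500 × 0.8% × 10/366 = £29.8361
Coldwell Canton, 1 May – 31 December 2032: 245 days → £136,500 × 3.8% × 245/366 = £3,472.1721
Total = £4,143.6701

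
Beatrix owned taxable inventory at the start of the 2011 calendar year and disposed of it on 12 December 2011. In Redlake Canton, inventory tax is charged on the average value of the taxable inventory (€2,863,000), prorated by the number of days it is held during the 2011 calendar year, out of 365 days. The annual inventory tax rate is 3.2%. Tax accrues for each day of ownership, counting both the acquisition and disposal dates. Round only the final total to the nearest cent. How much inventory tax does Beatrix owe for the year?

€86,846.95

Days held (1 January – 12 December 2011): 346 out of 365
Tax = €2,863,000 × 3.2% × 346/365 = €86,846.9479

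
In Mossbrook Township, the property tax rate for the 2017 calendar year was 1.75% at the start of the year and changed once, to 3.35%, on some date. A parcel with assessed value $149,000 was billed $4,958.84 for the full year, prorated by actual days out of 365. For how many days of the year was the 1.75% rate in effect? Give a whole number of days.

5 days

Let d = days at the first rate; then 365 − d days at the second rate.
$149,000 × [1.75%·d + 3.35%·(365−d)] / 365 = $4,958.84
Solving gives d = 5, so the new rate took effect on January 6, 2017.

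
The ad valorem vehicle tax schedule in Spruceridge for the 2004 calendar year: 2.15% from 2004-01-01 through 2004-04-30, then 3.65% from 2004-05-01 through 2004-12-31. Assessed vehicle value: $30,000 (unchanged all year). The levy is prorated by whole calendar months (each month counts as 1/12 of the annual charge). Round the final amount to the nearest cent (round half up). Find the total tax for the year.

2004-01-01 to 2004-04-30: 4 months at 2.15% → $30,000 × 2.15% × 4/12 = $215.0000
2004-05-01 to 2004-12-31: 8 months at 3.65% → $30,000 × 3.65% × 8/12 = $730.0000
Total = $945.0000

$945.00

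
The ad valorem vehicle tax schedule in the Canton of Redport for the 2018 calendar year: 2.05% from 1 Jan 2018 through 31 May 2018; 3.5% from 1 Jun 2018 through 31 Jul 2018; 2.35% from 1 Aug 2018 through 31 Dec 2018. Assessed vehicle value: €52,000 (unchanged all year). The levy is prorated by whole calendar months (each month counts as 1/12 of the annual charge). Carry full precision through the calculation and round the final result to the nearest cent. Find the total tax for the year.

1 Jan – 31 May 2018: 5 months at 2.05% → €52,000 × 2.05% × 5/12 = €444.1667
1 Jun – 31 Jul 2018: 2 months at 3.5% → €52,000 × 3.5% × 2/12 = €303.3333
1 Aug – 31 Dec 2018: 5 months at 2.35% → €52,000 × 2.35% × 5/12 = €509.1667
Total = €1,256.6667

€1,256.67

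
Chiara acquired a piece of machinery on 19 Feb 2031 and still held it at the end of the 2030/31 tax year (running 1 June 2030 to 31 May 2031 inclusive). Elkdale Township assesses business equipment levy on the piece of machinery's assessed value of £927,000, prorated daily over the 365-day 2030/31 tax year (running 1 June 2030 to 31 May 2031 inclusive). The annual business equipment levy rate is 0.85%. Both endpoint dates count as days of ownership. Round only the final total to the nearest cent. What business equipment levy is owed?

£2,201.94

Days held (19 Feb – 31 May 2031): 102 out of 365
Tax = £927,000 × 0.85% × 102/365 = £2,201.9425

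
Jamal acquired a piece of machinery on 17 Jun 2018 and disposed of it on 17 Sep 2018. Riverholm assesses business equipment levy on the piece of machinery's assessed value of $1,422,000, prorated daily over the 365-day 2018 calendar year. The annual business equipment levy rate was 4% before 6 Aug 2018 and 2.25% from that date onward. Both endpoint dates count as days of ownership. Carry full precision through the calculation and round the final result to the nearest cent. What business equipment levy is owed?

17 Jun – 5 Aug 2018: 50 days at 4% → $1,422,000 × 4% × 50/365 = $7,791.7808
6 Aug – 17 Sep 2018: 43 days at 2.25% → $1,422,000 × 2.25% × 43/365 = $3,769.2740
Total = $11,561.0548

$11,561.05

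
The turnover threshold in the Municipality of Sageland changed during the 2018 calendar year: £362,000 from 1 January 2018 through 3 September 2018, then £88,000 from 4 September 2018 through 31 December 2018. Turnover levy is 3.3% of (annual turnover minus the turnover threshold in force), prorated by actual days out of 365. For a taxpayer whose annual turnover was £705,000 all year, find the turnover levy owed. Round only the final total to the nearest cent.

1 January – 3 September 2018: 246 days, exemption £362,000 → (£705,000 − £362,000) × 3.3% × 246/365 = £7,628.6959
4 September – 31 December 2018: 119 days, exemption £88,000 → (£705,000 − £88,000) × 3.3% × 119/365 = £6,638.2438
Total = £14,266.9397

£14,266.94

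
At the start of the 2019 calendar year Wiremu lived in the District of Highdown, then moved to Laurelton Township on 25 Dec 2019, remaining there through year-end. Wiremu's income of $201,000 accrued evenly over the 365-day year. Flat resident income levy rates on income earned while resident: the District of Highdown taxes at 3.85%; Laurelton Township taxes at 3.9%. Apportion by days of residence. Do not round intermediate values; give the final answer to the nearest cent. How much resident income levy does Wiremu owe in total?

The District of Highdown, 1 Jan – 24 Dec 2019: 358 days → $201,000 × 3.85% × 358/365 = $7,590.0904
Laurelton Township, 25 Dec – 31 Dec 2019: 7 days → $201,000 × 3.9% × 7/365 = $150.3370
Total = $7,740.4274

$7,740.43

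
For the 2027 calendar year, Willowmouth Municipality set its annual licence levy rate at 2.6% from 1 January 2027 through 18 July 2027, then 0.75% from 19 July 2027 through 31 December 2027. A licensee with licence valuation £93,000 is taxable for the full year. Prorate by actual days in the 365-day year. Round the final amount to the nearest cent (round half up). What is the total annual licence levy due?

£1,635.53

1 January – 18 July 2027: 199 days at 2.6% → £93,000 × 2.6% × 199/365 = £1,318.3068
19 July – 31 December 2027: 166 days at 0.75% → £93,000 × 0.75% × 166/365 = £317.2192
Total = £1,635.5260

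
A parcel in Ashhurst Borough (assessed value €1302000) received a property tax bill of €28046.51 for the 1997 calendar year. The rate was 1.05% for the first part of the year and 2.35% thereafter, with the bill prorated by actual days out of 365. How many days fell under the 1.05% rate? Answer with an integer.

Let d = days at the first rate; then 365 − d days at the second rate.
€1302000 × [1.05%·d + 2.35%·(365−d)] / 365 = €28046.51
Solving gives d = 55, so the new rate took effect on 25 Feb 1997.

55 days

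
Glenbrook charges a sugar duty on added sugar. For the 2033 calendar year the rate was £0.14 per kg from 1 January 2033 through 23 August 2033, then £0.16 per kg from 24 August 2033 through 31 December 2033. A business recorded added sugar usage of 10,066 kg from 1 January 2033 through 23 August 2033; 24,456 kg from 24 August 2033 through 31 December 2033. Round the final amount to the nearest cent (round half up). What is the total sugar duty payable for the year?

1 January – 23 August 2033: 10,066 kg at £0.14/kg → £1409.24
24 August – 31 December 2033: 24,456 kg at £0.16/kg → £3912.96

£5322.20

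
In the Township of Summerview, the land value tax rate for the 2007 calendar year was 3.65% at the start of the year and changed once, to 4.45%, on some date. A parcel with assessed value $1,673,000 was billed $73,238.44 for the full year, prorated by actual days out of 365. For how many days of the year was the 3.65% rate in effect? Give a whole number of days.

33 days

Let d = days at the first rate; then 365 − d days at the second rate.
$1,673,000 × [3.65%·d + 4.45%·(365−d)] / 365 = $73,238.44
Solving gives d = 33, so the new rate took effect on 3 February 2007.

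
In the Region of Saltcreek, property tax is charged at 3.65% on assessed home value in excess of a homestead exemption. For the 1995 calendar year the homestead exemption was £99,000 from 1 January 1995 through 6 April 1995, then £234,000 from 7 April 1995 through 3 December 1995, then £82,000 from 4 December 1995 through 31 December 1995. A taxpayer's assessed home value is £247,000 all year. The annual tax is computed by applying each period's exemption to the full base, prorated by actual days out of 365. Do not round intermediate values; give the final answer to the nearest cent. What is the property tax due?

1 January – 6 April 1995: 96 days, exemption £99,000 → (£247,000 − £99,000) × 3.65% × 96/365 = £1,420.8000
7 April – 3 December 1995: 241 days, exemption £234,000 → (£247,000 − £234,000) × 3.65% × 241/365 = £313.3000
4 December – 31 December 1995: 28 days, exemption £82,000 → (£247,000 − £82,000) × 3.65% × 28/365 = £462.0000
Total = £2,196.1000

£2,196.10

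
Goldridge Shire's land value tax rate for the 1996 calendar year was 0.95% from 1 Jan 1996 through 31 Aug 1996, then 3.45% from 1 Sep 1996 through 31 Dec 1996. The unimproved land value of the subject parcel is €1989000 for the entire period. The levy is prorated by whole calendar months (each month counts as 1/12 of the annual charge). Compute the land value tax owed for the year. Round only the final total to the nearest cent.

€35470.50

1 Jan – 31 Aug 1996: 8 months at 0.95% → €1989000 × 0.95% × 8/12 = €12597.0000
1 Sep – 31 Dec 1996: 4 months at 3.45% → €1989000 × 3.45% × 4/12 = €22873.5000
Total = €35470.5000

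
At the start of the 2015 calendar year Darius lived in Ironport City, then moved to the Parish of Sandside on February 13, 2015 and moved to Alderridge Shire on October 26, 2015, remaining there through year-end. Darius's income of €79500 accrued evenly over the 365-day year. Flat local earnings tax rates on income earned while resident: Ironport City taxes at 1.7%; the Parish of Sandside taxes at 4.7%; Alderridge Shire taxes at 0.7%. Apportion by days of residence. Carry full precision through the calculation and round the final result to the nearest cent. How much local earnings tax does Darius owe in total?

Ironport City, January 1 – February 12, 2015: 43 days → €79500 × 1.7% × 43/365 = €159.2178
The Parish of Sandside, February 13 – October 25, 2015: 255 days → €79500 × 4.7% × 255/365 = €2610.4315
Alderridge Shire, October 26 – December 31, 2015: 67 days → €79500 × 0.7% × 67/365 = €102.1521
Total = €2871.8014

€2871.80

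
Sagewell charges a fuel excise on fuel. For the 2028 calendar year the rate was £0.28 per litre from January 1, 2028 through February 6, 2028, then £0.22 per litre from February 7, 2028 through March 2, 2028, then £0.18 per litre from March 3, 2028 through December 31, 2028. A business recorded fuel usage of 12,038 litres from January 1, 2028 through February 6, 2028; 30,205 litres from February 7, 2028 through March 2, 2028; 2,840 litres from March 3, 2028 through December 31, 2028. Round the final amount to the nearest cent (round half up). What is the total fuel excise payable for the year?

£10,526.94

January 1 – February 6, 2028: 12,038 litres at £0.28/litre → £3,370.64
February 7 – March 2, 2028: 30,205 litres at £0.22/litre → £6,645.10
March 3 – December 31, 2028: 2,840 litres at £0.18/litre → £511.20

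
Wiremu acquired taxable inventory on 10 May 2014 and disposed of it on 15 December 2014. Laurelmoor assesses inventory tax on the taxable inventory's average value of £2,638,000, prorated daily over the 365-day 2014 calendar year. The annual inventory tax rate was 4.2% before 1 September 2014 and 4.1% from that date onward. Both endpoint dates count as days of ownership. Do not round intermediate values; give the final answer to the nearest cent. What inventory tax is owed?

10 May – 31 August 2014: 114 days at 4.2% → £2,638,000 × 4.2% × 114/365 = £34,604.7781
1 September – 15 December 2014: 106 days at 4.1% → £2,638,000 × 4.1% × 106/365 = £31,410.2685
Total = £66,015.0466

£66,015.05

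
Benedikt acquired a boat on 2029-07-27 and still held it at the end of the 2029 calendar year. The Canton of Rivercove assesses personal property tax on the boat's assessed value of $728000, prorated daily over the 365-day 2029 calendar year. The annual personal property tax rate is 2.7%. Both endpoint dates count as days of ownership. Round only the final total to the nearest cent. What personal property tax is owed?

Days held (2029-07-27 to 2029-12-31): 158 out of 365
Tax = $728000 × 2.7% × 158/365 = $8508.6247

$8508.62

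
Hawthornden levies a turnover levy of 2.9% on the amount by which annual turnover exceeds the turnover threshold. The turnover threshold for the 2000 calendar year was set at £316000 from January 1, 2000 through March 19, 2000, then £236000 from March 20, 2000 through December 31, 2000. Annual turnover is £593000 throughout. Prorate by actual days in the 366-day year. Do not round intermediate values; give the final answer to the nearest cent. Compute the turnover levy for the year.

£9852.23

January 1 – March 19, 2000: 79 days, exemption £316000 → (£593000 − £316000) × 2.9% × 79/366 = £1733.8989
March 20 – December 31, 2000: 287 days, exemption £236000 → (£593000 − £236000) × 2.9% × 287/366 = £8118.3361
Total = £9852.2350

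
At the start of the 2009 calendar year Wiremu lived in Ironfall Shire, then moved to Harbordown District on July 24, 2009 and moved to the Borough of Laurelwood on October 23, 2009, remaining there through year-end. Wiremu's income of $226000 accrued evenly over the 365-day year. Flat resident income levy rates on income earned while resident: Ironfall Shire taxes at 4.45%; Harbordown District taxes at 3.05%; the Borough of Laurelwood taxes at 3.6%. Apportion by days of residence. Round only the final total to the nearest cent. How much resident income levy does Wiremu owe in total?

$8899.76

Ironfall Shire, January 1 – July 23, 2009: 204 days → $226000 × 4.45% × 204/365 = $5620.8986
Harbordown District, July 24 – October 22, 2009: 91 days → $226000 × 3.05% × 91/365 = $1718.5288
The Borough of Laurelwood, October 23 – December 31, 2009: 70 days → $226000 × 3.6% × 70/365 = $1560.3288
Total = $8899.7562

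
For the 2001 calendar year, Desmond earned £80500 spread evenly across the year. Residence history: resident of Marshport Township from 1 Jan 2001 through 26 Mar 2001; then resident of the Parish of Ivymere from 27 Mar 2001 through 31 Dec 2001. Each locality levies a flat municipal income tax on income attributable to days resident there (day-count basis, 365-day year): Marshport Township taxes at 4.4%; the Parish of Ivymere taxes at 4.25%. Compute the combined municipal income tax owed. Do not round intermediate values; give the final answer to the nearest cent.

£3449.37

Marshport Township, 1 Jan – 26 Mar 2001: 85 days → £80500 × 4.4% × 85/365 = £824.8493
The Parish of Ivymere, 27 Mar – 31 Dec 2001: 280 days → £80500 × 4.25% × 280/365 = £2624.5205
Total = £3449.3699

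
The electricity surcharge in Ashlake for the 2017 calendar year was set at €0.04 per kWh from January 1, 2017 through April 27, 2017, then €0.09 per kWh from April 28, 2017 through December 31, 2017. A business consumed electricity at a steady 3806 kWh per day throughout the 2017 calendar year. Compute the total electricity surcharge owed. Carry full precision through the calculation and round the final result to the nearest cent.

January 1 – April 27, 2017: 117 days × 3806 kWh/day = 445,302 kWh at €0.04/kWh → €17,812.08
April 28 – December 31, 2017: 248 days × 3806 kWh/day = 943,888 kWh at €0.09/kWh → €84,949.92

€102,762.00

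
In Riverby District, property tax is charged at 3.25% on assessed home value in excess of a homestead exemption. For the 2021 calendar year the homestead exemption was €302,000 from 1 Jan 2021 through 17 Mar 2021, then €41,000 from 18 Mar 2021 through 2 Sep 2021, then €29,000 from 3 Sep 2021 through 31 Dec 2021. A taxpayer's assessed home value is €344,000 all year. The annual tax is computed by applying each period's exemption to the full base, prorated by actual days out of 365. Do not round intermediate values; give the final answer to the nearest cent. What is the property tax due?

1 Jan – 17 Mar 2021: 76 days, exemption €302,000 → (€344,000 − €302,000) × 3.25% × 76/365 = €284.2192
18 Mar – 2 Sep 2021: 169 days, exemption €41,000 → (€344,000 − €41,000) × 3.25% × 169/365 = €4,559.5274
3 Sep – 31 Dec 2021: 120 days, exemption €29,000 → (€344,000 − €29,000) × 3.25% × 120/365 = €3,365.7534
Total = €8,209.5000

€8,209.50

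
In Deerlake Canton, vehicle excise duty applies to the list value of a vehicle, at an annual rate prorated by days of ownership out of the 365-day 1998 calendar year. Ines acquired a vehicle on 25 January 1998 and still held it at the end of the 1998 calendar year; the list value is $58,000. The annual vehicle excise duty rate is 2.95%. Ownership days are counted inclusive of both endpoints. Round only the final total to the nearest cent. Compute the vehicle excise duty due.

$1,598.50

Days held (25 January – 31 December 1998): 341 out of 365
Tax = $58,000 × 2.95% × 341/365 = $1,598.4959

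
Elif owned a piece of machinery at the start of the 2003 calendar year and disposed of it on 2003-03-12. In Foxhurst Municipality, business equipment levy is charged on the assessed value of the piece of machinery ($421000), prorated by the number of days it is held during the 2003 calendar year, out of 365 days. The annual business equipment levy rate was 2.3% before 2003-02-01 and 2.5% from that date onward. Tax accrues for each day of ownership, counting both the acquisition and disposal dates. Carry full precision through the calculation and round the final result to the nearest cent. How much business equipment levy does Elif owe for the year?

$1975.82

2003-01-01 to 2003-01-31: 31 days at 2.3% → $421000 × 2.3% × 31/365 = $822.3918
2003-02-01 to 2003-03-12: 40 days at 2.5% → $421000 × 2.5% × 40/365 = $1153.4247
Total = $1975.8164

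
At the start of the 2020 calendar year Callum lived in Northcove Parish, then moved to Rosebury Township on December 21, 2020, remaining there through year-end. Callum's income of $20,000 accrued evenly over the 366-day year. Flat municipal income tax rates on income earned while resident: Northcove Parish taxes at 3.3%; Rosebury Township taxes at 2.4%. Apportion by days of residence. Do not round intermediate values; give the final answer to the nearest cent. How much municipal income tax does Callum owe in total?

$654.59

Northcove Parish, January 1 – December 20, 2020: 355 days → $20,000 × 3.3% × 355/366 = $640.1639
Rosebury Township, December 21 – December 31, 2020: 11 days → $20,000 × 2.4% × 11/366 = $14.4262
Total = $654.5902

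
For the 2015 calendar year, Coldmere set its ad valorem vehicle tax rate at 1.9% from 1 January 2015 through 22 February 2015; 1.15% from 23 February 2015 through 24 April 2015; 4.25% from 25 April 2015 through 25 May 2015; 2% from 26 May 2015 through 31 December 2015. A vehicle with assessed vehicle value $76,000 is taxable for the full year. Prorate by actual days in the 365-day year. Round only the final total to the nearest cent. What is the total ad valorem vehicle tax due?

1 January – 22 February 2015: 53 days at 1.9% → $76,000 × 1.9% × 53/365 = $209.6767
23 February – 24 April 2015: 61 days at 1.15% → $76,000 × 1.15% × 61/365 = $146.0658
25 April – 25 May 2015: 31 days at 4.25% → $76,000 × 4.25% × 31/365 = $274.3288
26 May – 31 December 2015: 220 days at 2% → $76,000 × 2% × 220/365 = $916.1644
Total = $1,546.2356

$1,546.24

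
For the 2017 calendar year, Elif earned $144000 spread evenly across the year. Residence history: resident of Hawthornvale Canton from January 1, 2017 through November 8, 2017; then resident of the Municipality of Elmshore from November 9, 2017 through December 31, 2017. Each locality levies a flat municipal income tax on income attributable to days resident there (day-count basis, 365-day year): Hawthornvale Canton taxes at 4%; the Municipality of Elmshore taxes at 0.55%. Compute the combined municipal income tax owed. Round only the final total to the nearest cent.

Hawthornvale Canton, January 1 – November 8, 2017: 312 days → $144000 × 4% × 312/365 = $4923.6164
The Municipality of Elmshore, November 9 – December 31, 2017: 53 days → $144000 × 0.55% × 53/365 = $115.0027
Total = $5038.6192

$5038.62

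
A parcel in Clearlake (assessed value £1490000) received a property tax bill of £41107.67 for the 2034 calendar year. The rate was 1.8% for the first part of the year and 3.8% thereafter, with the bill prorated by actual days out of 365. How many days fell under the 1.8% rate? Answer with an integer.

Let d = days at the first rate; then 365 − d days at the second rate.
£1490000 × [1.8%·d + 3.8%·(365−d)] / 365 = £41107.67
Solving gives d = 190, so the new rate took effect on 10 Jul 2034.

190 days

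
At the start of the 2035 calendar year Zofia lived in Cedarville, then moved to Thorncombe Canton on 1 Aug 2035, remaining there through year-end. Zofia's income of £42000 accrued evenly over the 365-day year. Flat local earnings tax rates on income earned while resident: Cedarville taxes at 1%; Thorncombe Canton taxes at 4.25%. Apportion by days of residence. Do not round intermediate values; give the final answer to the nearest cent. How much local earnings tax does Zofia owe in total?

£992.18

Cedarville, 1 Jan – 31 Jul 2035: 212 days → £42000 × 1% × 212/365 = £243.9452
Thorncombe Canton, 1 Aug – 31 Dec 2035: 153 days → £42000 × 4.25% × 153/365 = £748.2329
Total = £992.1781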